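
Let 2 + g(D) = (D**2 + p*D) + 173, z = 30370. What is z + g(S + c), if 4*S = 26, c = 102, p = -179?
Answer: 91567/4 ≈ 22892.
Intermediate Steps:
S = 13/2 (S = (1/4)*26 = 13/2 ≈ 6.5000)
g(D) = 171 + D**2 - 179*D (g(D) = -2 + ((D**2 - 179*D) + 173) = -2 + (173 + D**2 - 179*D) = 171 + D**2 - 179*D)
z + g(S + c) = 30370 + (171 + (13/2 + 102)**2 - 179*(13/2 + 102)) = 30370 + (171 + (217/2)**2 - 179*217/2) = 30370 + (171 + 47089/4 - 38843/2) = 30370 - 29913/4 = 91567/4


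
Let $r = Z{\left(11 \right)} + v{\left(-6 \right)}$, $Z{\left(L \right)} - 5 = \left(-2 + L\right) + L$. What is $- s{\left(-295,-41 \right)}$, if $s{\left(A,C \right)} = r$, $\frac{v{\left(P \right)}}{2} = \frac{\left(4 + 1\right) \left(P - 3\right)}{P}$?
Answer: $-40$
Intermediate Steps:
$v{\left(P \right)} = \frac{2 \left(-15 + 5 P\right)}{P}$ ($v{\left(P \right)} = 2 \frac{\left(4 + 1\right) \left(P - 3\right)}{P} = 2 \frac{5 \left(-3 + P\right)}{P} = 2 \frac{-15 + 5 P}{P} = \frac{2 \left(-15 + 5 P\right)}{P}$)
$Z{\left(L \right)} = 3 + 2 L$ ($Z{\left(L \right)} = 5 + \left(\left(-2 + L\right) + L\right) = 5 + \left(-2 + 2 L\right) = 3 + 2 L$)
$r = 40$ ($r = \left(3 + 2 \cdot 11\right) + \left(10 - \frac{30}{-6}\right) = \left(3 + 22\right) + \left(10 - -5\right) = 25 + \left(10 + 5\right) = 25 + 15 = 40$)
$s{\left(A,C \right)} = 40$
$- s{\left(-295,-41 \right)} = \left(-1\right) 40 = -40$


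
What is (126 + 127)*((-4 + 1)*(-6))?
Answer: 4554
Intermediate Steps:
(126 + 127)*((-4 + 1)*(-6)) = 253*(-3*(-6)) = 253*18 = 4554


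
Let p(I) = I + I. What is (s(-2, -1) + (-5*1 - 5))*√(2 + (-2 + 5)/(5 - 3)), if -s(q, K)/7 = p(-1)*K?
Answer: -12*√14 ≈ -44.900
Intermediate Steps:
p(I) = 2*I
s(q, K) = 14*K (s(q, K) = -7*2*(-1)*K = -(-14)*K = 14*K)
(s(-2, -1) + (-5*1 - 5))*√(2 + (-2 + 5)/(5 - 3)) = (14*(-1) + (-5*1 - 5))*√(2 + (-2 + 5)/(5 - 3)) = (-14 + (-5 - 5))*√(2 + 3/2) = (-14 - 10)*√(2 + 3*(½)) = -24*√(2 + 3/2) = -12*√14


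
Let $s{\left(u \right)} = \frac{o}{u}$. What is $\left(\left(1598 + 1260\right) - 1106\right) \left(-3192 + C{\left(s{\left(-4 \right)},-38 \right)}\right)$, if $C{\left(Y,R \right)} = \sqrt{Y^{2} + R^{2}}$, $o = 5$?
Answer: $-5592384 + 438 \sqrt{23129} \approx -5.5258 \cdot 10^{6}$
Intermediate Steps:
$s{\left(u \right)} = \frac{5}{u}$
$C{\left(Y,R \right)} = \sqrt{R^{2} + Y^{2}}$
$\left(\left(1598 + 1260\right) - 1106\right) \left(-3192 + C{\left(s{\left(-4 \right)},-38 \right)}\right) = \left(\left(1598 + 1260\right) - 1106\right) \left(-3192 + \sqrt{\left(-38\right)^{2} + \left(\frac{5}{-4}\right)^{2}}\right) = \left(2858 - 1106\right) \left(-3192 + \sqrt{1444 + \left(5 \left(- \frac{1}{4}\right)\right)^{2}}\right) = 1752 \left(-3192 + \sqrt{1444 + \left(- \frac{5}{4}\right)^{2}}\right) = 1752 \left(-3192 + \sqrt{1444 + \frac{25}{16}}\right) = 1752 \left(-3192 + \sqrt{\frac{23129}{16}}\right) = 1752 \left(-3192 + \frac{\sqrt{23129}}{4}\right) = -5592384 + 438 \sqrt{23129}$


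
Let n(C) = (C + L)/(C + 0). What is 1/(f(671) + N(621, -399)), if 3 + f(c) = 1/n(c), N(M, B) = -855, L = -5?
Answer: -666/570757 ≈ -0.0011669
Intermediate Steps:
n(C) = (-5 + C)/C (n(C) = (C - 5)/(C + 0) = (-5 + C)/C)
f(c) = -3 + c/(-5 + c) (f(c) = -3 + 1/((-5 + c)/c) = -3 + c/(-5 + c))
1/(f(671) + N(621, -399)) = 1/((15 - 2*671)/(-5 + 671) - 855) = 1/((15 - 1342)/666 - 855) = 1/((1/666)*(-1327) - 855) = 1/(-1327/666 - 855) = 1/(-570757/666) = -666/570757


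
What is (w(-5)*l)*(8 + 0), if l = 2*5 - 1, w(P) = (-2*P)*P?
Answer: -3600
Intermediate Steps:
w(P) = -2*P²
l = 9 (l = 10 - 1 = 9)
(w(-5)*l)*(8 + 0) = (-2*(-5)²*9)*(8 + 0) = (-2*25*9)*8 = -50*9*8 = -450*8 = -3600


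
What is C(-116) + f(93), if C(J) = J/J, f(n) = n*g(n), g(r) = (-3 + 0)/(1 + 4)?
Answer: -274/5 ≈ -54.800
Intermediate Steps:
g(r) = -3/5
f(n) = -3*n/5 (f(n) = n*(-3/5) = -3*n/5)
C(J) = 1
C(-116) + f(93) = 1 - 3/5*93 = 1 - 279/5 = -274/5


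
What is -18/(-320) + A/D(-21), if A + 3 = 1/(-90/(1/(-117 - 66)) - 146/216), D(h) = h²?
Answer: 42216709/853769760 ≈ 0.049447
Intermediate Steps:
A = -5335953/1778687 (A = -3 + 1/(-90/(1/(-117 - 66)) - 146/216) = -3 + 1/(-90/(1/(-183)) - 146*1/216) = -3 + 1/(-90/(-1/183) - 73/108) = -3 + 1/(-90*(-183) - 73/108) = -3 + 1/(16470 - 73/108) = -3 + 1/(1778687/108) = -3 + 108/1778687 = -5335953/1778687 ≈ -2.9999)
-18/(-320) + A/D(-21) = -18/(-320) - 5335953/(1778687*((-21)²)) = -18*(-1/320) - 5335953/1778687/441 = 9/160 - 5335953/1778687*1/441 = 9/160 - 36299/5336061 = 42216709/853769760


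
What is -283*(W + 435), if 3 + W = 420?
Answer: -241116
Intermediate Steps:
W = 417 (W = -3 + 420 = 417)
-283*(W + 435) = -283*(417 + 435) = -283*852 = -241116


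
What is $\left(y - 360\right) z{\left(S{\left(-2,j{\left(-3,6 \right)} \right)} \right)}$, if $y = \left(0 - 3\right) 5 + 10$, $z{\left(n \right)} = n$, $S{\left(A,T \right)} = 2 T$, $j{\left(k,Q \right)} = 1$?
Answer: $-730$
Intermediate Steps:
$y = -5$ ($y = \left(0 - 3\right) 5 + 10 = \left(-3\right) 5 + 10 = -15 + 10 = -5$)
$\left(y - 360\right) z{\left(S{\left(-2,j{\left(-3,6 \right)} \right)} \right)} = \left(-5 - 360\right) 2 \cdot 1 = \left(-365\right) 2 = -730$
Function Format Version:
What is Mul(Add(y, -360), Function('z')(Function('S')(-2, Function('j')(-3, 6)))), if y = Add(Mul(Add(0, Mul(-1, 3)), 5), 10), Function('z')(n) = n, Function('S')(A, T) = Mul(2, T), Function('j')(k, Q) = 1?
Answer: -730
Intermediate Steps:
y = -5 (y = Add(Mul(Add(0, -3), 5), 10) = Add(Mul(-3, 5), 10) = Add(-15, 10) = -5)
Mul(Add(y, -360), Function('z')(Function('S')(-2, Function('j')(-3, 6)))) = Mul(Add(-5, -360), Mul(2, 1)) = Mul(-365, 2) = -730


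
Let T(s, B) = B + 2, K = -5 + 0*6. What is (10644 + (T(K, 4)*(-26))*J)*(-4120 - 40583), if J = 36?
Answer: -224766684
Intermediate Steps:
K = -5 (K = -5 + 0 = -5)
T(s, B) = 2 + B
(10644 + (T(K, 4)*(-26))*J)*(-4120 - 40583) = (10644 + ((2 + 4)*(-26))*36)*(-4120 - 40583) = (10644 + (6*(-26))*36)*(-44703) = (10644 - 156*36)*(-44703) = (10644 - 5616)*(-44703) = 5028*(-44703) = -224766684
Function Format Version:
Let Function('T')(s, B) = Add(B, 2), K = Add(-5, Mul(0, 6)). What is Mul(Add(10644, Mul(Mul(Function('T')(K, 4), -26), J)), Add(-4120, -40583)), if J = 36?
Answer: -224766684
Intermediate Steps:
K = -5 (K = Add(-5, 0) = -5)
Function('T')(s, B) = Add(2, B)
Mul(Add(10644, Mul(Mul(Function('T')(K, 4), -26), J)), Add(-4120, -40583)) = Mul(Add(10644, Mul(Mul(Add(2, 4), -26), 36)), Add(-4120, -40583)) = Mul(Add(10644, Mul(Mul(6, -26), 36)), -44703) = Mul(Add(10644, Mul(-156, 36)), -44703) = Mul(Add(10644, -5616), -44703) = Mul(5028, -44703) = -224766684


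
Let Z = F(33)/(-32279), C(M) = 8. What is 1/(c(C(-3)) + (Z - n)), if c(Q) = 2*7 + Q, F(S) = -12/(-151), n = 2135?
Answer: -4874129/10299034589 ≈ -0.00047326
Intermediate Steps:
F(S) = 12/151 (F(S) = -12*(-1/151) = 12/151)
c(Q) = 14 + Q
Z = -12/4874129 (Z = (12/151)/(-32279) = (12/151)*(-1/32279) = -12/4874129 ≈ -2.4620e-6)
1/(c(C(-3)) + (Z - n)) = 1/((14 + 8) + (-12/4874129 - 1*2135)) = 1/(22 + (-12/4874129 - 2135)) = 1/(22 - 10406265427/4874129) = 1/(-10299034589/4874129) = -4874129/10299034589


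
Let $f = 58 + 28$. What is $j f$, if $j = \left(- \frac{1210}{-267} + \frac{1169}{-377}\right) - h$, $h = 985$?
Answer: $- \frac{8514435848}{100659} \approx -84587.0$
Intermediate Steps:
$f = 86$
$j = - \frac{99005068}{100659}$ ($j = \left(- \frac{1210}{-267} + \frac{1169}{-377}\right) - 985 = \left(\left(-1210\right) \left(- \frac{1}{267}\right) + 1169 \left(- \frac{1}{377}\right)\right) - 985 = \left(\frac{1210}{267} - \frac{1169}{377}\right) - 985 = \frac{144047}{100659} - 985 = - \frac{99005068}{100659} \approx -983.57$)
$j f = \left(- \frac{99005068}{100659}\right) 86 = - \frac{8514435848}{100659}$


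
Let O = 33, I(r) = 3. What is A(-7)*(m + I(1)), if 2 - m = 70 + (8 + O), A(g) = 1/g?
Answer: 106/7 ≈ 15.143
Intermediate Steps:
m = -109 (m = 2 - (70 + (8 + 33)) = 2 - (70 + 41) = 2 - 1*111 = 2 - 111 = -109)
A(-7)*(m + I(1)) = (-109 + 3)/(-7) = -⅐*(-106) = 106/7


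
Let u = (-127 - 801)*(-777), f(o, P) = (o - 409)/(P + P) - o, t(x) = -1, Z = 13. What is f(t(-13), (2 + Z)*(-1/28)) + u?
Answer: 2164319/3 ≈ 7.2144e+5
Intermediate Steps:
f(o, P) = -o + (-409 + o)/(2*P) (f(o, P) = (-409 + o)/((2*P)) - o = (-409 + o)*(1/(2*P)) - o = (-409 + o)/(2*P) - o = -o + (-409 + o)/(2*P))
u = 721056 (u = -928*(-777) = 721056)
f(t(-13), (2 + Z)*(-1/28)) + u = (-409 - 1 - 2*(2 + 13)*(-1/28)*(-1))/(2*(((2 + 13)*(-1/28)))) + 721056 = (-409 - 1 - 2*15*(-1*1/28)*(-1))/(2*((15*(-1*1/28)))) + 721056 = (-409 - 1 - 2*15*(-1/28)*(-1))/(2*((15*(-1/28)))) + 721056 = (-409 - 1 - 2*(-15/28)*(-1))/(2*(-15/28)) + 721056 = (1/2)*(-28/15)*(-409 - 1 - 15/14) + 721056 = (1/2)*(-28/15)*(-5755/14) + 721056 = 1151/3 + 721056 = 2164319/3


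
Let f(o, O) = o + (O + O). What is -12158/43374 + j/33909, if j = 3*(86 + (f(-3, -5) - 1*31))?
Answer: -67800083/245128161 ≈ -0.27659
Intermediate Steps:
f(o, O) = o + 2*O
j = 126 (j = 3*(86 + ((-3 + 2*(-5)) - 1*31)) = 3*(86 + ((-3 - 10) - 31)) = 3*(86 + (-13 - 31)) = 3*(86 - 44) = 3*42 = 126)
-12158/43374 + j/33909 = -12158/43374 + 126/33909 = -12158*1/43374 + 126*(1/33909) = -6079/21687 + 42/11303 = -67800083/245128161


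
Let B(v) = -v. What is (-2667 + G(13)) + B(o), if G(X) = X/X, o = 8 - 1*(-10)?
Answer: -2684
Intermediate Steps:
o = 18 (o = 8 + 10 = 18)
G(X) = 1
(-2667 + G(13)) + B(o) = (-2667 + 1) - 1*18 = -2666 - 18 = -2684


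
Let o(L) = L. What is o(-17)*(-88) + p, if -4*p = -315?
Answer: 6299/4 ≈ 1574.8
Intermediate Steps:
p = 315/4 (p = -1/4*(-315) = 315/4 ≈ 78.750)
o(-17)*(-88) + p = -17*(-88) + 315/4 = 1496 + 315/4 = 6299/4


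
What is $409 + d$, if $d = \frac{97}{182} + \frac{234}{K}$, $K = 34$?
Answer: $\frac{1288389}{3094} \approx 416.42$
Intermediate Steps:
$d = \frac{22943}{3094}$ ($d = \frac{97}{182} + \frac{234}{34} = 97 \cdot \frac{1}{182} + 234 \cdot \frac{1}{34} = \frac{97}{182} + \frac{117}{17} = \frac{22943}{3094} \approx 7.4153$)
$409 + d = 409 + \frac{22943}{3094} = \frac{1288389}{3094}$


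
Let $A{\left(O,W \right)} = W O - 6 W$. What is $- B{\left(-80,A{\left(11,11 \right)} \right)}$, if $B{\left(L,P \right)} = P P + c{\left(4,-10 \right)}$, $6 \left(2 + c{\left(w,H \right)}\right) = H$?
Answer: $- \frac{9064}{3} \approx -3021.3$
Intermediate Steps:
$c{\left(w,H \right)} = -2 + \frac{H}{6}$
$A{\left(O,W \right)} = - 6 W + O W$ ($A{\left(O,W \right)} = O W - 6 W = - 6 W + O W$)
$B{\left(L,P \right)} = - \frac{11}{3} + P^{2}$ ($B{\left(L,P \right)} = P P + \left(-2 + \frac{1}{6} \left(-10\right)\right) = P^{2} - \frac{11}{3} = - \frac{11}{3} + P^{2}$)
$- B{\left(-80,A{\left(11,11 \right)} \right)} = - (- \frac{11}{3} + \left(11 \left(-6 + 11\right)\right)^{2}) = - (- \frac{11}{3} + \left(11 \cdot 5\right)^{2}) = - (- \frac{11}{3} + 55^{2}) = - (- \frac{11}{3} + 3025) = \left(-1\right) \frac{9064}{3} = - \frac{9064}{3}$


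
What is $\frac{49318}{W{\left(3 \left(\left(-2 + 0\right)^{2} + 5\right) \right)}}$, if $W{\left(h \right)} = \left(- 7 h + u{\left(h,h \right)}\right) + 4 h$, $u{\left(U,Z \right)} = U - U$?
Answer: $- \frac{49318}{81} \approx -608.86$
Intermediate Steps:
$u{\left(U,Z \right)} = 0$
$W{\left(h \right)} = - 3 h$ ($W{\left(h \right)} = \left(- 7 h + 0\right) + 4 h = - 7 h + 4 h = - 3 h$)
$\frac{49318}{W{\left(3 \left(\left(-2 + 0\right)^{2} + 5\right) \right)}} = \frac{49318}{\left(-3\right) 3 \left(\left(-2 + 0\right)^{2} + 5\right)} = \frac{49318}{\left(-3\right) 3 \left(\left(-2\right)^{2} + 5\right)} = \frac{49318}{\left(-3\right) 3 \left(4 + 5\right)} = \frac{49318}{\left(-3\right) 3 \cdot 9} = \frac{49318}{\left(-3\right) 27} = \frac{49318}{-81} = 49318 \left(- \frac{1}{81}\right) = - \frac{49318}{81}$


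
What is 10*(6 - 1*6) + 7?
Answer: 7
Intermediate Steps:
10*(6 - 1*6) + 7 = 10*(6 - 6) + 7 = 10*0 + 7 = 0 + 7 = 7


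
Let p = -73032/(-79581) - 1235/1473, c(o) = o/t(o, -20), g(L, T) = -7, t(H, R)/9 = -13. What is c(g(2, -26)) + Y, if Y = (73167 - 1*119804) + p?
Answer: -71069752298341/1523896569 ≈ -46637.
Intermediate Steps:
t(H, R) = -117 (t(H, R) = 9*(-13) = -117)
c(o) = -o/117 (c(o) = o/(-117) = o*(-1/117) = -o/117)
p = 3097867/39074271 (p = -73032*(-1/79581) - 1235*1/1473 = 24344/26527 - 1235/1473 = 3097867/39074271 ≈ 0.079281)
Y = -1822303678760/39074271 (Y = (73167 - 1*119804) + 3097867/39074271 = (73167 - 119804) + 3097867/39074271 = -46637 + 3097867/39074271 = -1822303678760/39074271 ≈ -46637.)
c(g(2, -26)) + Y = -1/117*(-7) - 1822303678760/39074271 = 7/117 - 1822303678760/39074271 = -71069752298341/1523896569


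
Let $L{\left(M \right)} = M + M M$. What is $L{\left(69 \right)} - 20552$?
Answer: $-15722$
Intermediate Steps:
$L{\left(M \right)} = M + M^{2}$
$L{\left(69 \right)} - 20552 = 69 \left(1 + 69\right) - 20552 = 69 \cdot 70 - 20552 = 4830 - 20552 = -15722$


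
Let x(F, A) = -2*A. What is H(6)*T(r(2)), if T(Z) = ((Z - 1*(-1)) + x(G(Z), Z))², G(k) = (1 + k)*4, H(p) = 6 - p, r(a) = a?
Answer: 0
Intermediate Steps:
G(k) = 4 + 4*k
T(Z) = (1 - Z)² (T(Z) = ((Z - 1*(-1)) - 2*Z)² = ((Z + 1) - 2*Z)² = ((1 + Z) - 2*Z)² = (1 - Z)²)
H(6)*T(r(2)) = (6 - 1*6)*(1 - 1*2)² = (6 - 6)*(1 - 2)² = 0*(-1)² = 0*1 = 0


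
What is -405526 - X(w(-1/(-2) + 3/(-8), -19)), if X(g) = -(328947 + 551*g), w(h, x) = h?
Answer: -612081/8 ≈ -76510.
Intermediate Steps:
X(g) = -328947 - 551*g (X(g) = -551*(597 + g) = -328947 - 551*g)
-405526 - X(w(-1/(-2) + 3/(-8), -19)) = -405526 - (-328947 - 551*(-1/(-2) + 3/(-8))) = -405526 - (-328947 - 551*(-1*(-½) + 3*(-⅛))) = -405526 - (-328947 - 551*(½ - 3/8)) = -405526 - (-328947 - 551*⅛) = -405526 - (-328947 - 551/8) = -405526 - 1*(-2632127/8) = -405526 + 2632127/8 = -612081/8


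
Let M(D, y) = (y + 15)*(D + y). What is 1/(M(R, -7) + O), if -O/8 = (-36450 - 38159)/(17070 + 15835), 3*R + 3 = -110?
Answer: -98715/33483544 ≈ -0.0029482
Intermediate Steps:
R = -113/3 (R = -1 + (1/3)*(-110) = -1 - 110/3 = -113/3 ≈ -37.667)
M(D, y) = (15 + y)*(D + y)
O = 596872/32905 (O = -8*(-36450 - 38159)/(17070 + 15835) = -(-596872)/32905 = -8*(-74609/32905) = 596872/32905 ≈ 18.139)
1/(M(R, -7) + O) = 1/(((-7)**2 + 15*(-113/3) + 15*(-7) - 113/3*(-7)) + 596872/32905) = 1/((49 - 565 - 105 + 791/3) + 596872/32905) = 1/(-1072/3 + 596872/32905) = 1/(-33483544/98715) = -98715/33483544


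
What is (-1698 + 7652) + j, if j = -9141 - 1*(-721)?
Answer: -2466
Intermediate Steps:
j = -8420 (j = -9141 + 721 = -8420)
(-1698 + 7652) + j = (-1698 + 7652) - 8420 = 5954 - 8420 = -2466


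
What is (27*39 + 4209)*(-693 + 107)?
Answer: -3083532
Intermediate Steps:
(27*39 + 4209)*(-693 + 107) = (1053 + 4209)*(-586) = 5262*(-586) = -3083532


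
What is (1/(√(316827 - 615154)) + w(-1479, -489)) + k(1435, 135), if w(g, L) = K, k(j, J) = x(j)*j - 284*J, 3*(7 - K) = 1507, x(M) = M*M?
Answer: 8864847119/3 - I*√298327/298327 ≈ 2.9549e+9 - 0.0018309*I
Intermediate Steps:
x(M) = M²
K = -1486/3 (K = 7 - ⅓*1507 = 7 - 1507/3 = -1486/3 ≈ -495.33)
k(j, J) = j³ - 284*J (k(j, J) = j²*j - 284*J = j³ - 284*J)
w(g, L) = -1486/3
(1/(√(316827 - 615154)) + w(-1479, -489)) + k(1435, 135) = (1/(√(316827 - 615154)) - 1486/3) + (1435³ - 284*135) = (1/(√(-298327)) - 1486/3) + (2954987875 - 38340) = (1/(I*√298327) - 1486/3) + 2954949535 = (-I*√298327/298327 - 1486/3) + 2954949535 = (-1486/3 - I*√298327/298327) + 2954949535 = 8864847119/3 - I*√298327/298327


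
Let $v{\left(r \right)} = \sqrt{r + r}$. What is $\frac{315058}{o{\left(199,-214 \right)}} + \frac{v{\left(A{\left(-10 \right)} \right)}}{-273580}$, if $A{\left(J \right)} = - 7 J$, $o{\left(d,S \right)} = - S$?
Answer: $\frac{157529}{107} - \frac{\sqrt{35}}{136790} \approx 1472.2$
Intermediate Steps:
$v{\left(r \right)} = \sqrt{2} \sqrt{r}$ ($v{\left(r \right)} = \sqrt{2 r} = \sqrt{2} \sqrt{r}$)
$\frac{315058}{o{\left(199,-214 \right)}} + \frac{v{\left(A{\left(-10 \right)} \right)}}{-273580} = \frac{315058}{\left(-1\right) \left(-214\right)} + \frac{\sqrt{2} \sqrt{\left(-7\right) \left(-10\right)}}{-273580} = \frac{315058}{214} + \sqrt{2} \sqrt{70} \left(- \frac{1}{273580}\right) = 315058 \cdot \frac{1}{214} + 2 \sqrt{35} \left(- \frac{1}{273580}\right) = \frac{157529}{107} - \frac{\sqrt{35}}{136790}$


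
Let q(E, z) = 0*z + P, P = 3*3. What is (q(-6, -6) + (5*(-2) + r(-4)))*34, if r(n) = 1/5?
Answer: -136/5 ≈ -27.200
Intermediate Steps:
P = 9
r(n) = ⅕
q(E, z) = 9 (q(E, z) = 0*z + 9 = 0 + 9 = 9)
(q(-6, -6) + (5*(-2) + r(-4)))*34 = (9 + (5*(-2) + ⅕))*34 = (9 + (-10 + ⅕))*34 = (9 - 49/5)*34 = -⅘*34 = -136/5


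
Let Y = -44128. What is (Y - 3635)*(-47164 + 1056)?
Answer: 2202256404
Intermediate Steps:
(Y - 3635)*(-47164 + 1056) = (-44128 - 3635)*(-47164 + 1056) = -47763*(-46108) = 2202256404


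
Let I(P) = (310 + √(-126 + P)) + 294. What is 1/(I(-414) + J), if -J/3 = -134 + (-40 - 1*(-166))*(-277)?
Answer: 26428/2793756871 - 3*I*√15/5587513742 ≈ 9.4597e-6 - 2.0794e-9*I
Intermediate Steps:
I(P) = 604 + √(-126 + P)
J = 105108 (J = -3*(-134 + (-40 - 1*(-166))*(-277)) = -3*(-134 + (-40 + 166)*(-277)) = -3*(-134 + 126*(-277)) = -3*(-134 - 34902) = -3*(-35036) = 105108)
1/(I(-414) + J) = 1/((604 + √(-126 - 414)) + 105108) = 1/((604 + √(-540)) + 105108) = 1/((604 + 6*I*√15) + 105108) = 1/(105712 + 6*I*√15)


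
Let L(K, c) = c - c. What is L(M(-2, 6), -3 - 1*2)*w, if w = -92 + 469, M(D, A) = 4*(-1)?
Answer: 0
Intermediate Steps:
M(D, A) = -4
w = 377
L(K, c) = 0
L(M(-2, 6), -3 - 1*2)*w = 0*377 = 0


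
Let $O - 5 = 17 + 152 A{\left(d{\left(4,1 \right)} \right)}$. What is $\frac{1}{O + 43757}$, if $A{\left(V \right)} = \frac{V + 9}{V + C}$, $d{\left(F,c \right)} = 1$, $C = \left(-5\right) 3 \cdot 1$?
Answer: $\frac{7}{305693} \approx 2.2899 \cdot 10^{-5}$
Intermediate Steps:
$C = -15$ ($C = \left(-15\right) 1 = -15$)
$A{\left(V \right)} = \frac{9 + V}{-15 + V}$ ($A{\left(V \right)} = \frac{V + 9}{V - 15} = \frac{9 + V}{-15 + V}$)
$O = - \frac{606}{7}$ ($O = 5 + \left(17 + 152 \frac{9 + 1}{-15 + 1}\right) = 5 + \left(17 + 152 \frac{1}{-14} \cdot 10\right) = 5 + \left(17 + 152 \left(\left(- \frac{1}{14}\right) 10\right)\right) = 5 + \left(17 + 152 \left(- \frac{5}{7}\right)\right) = 5 + \left(17 - \frac{760}{7}\right) = 5 - \frac{641}{7} = - \frac{606}{7} \approx -86.571$)
$\frac{1}{O + 43757} = \frac{1}{- \frac{606}{7} + 43757} = \frac{1}{\frac{305693}{7}} = \frac{7}{305693}$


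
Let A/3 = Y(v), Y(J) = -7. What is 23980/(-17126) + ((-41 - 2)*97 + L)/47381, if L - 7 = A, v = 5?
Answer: -603934345/405723503 ≈ -1.4885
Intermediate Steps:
A = -21 (A = 3*(-7) = -21)
L = -14 (L = 7 - 21 = -14)
23980/(-17126) + ((-41 - 2)*97 + L)/47381 = 23980/(-17126) + ((-41 - 2)*97 - 14)/47381 = 23980*(-1/17126) + (-43*97 - 14)*(1/47381) = -11990/8563 + (-4171 - 14)*(1/47381) = -11990/8563 - 4185*1/47381 = -11990/8563 - 4185/47381 = -603934345/405723503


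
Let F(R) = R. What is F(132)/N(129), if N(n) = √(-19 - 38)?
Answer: -44*I*√57/19 ≈ -17.484*I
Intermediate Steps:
N(n) = I*√57 (N(n) = √(-57) = I*√57)
F(132)/N(129) = 132/((I*√57)) = 132*(-I*√57/57) = -44*I*√57/19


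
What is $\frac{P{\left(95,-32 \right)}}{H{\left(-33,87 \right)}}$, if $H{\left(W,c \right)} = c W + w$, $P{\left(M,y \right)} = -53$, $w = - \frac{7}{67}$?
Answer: $\frac{3551}{192364} \approx 0.01846$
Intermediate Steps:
$w = - \frac{7}{67}$ ($w = \left(-7\right) \frac{1}{67} = - \frac{7}{67} \approx -0.10448$)
$H{\left(W,c \right)} = - \frac{7}{67} + W c$ ($H{\left(W,c \right)} = c W - \frac{7}{67} = W c - \frac{7}{67} = - \frac{7}{67} + W c$)
$\frac{P{\left(95,-32 \right)}}{H{\left(-33,87 \right)}} = - \frac{53}{- \frac{7}{67} - 2871} = - \frac{53}{- \frac{192364}{67}} = \left(-53\right) \left(- \frac{67}{192364}\right) = \frac{3551}{192364}$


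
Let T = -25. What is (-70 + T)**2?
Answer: 9025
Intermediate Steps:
(-70 + T)**2 = (-70 - 25)**2 = (-95)**2 = 9025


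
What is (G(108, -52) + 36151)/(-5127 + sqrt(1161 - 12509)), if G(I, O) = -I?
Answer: -184792461/26297477 - 72086*I*sqrt(2837)/26297477 ≈ -7.027 - 0.146*I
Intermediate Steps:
(G(108, -52) + 36151)/(-5127 + sqrt(1161 - 12509)) = (-1*108 + 36151)/(-5127 + sqrt(1161 - 12509)) = (-108 + 36151)/(-5127 + sqrt(-11348)) = 36043/(-5127 + 2*I*sqrt(2837))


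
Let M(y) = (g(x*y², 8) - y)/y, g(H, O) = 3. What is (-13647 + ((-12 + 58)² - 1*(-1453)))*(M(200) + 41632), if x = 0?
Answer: -41955736917/100 ≈ -4.1956e+8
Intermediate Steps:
M(y) = (3 - y)/y
(-13647 + ((-12 + 58)² - 1*(-1453)))*(M(200) + 41632) = (-13647 + ((-12 + 58)² - 1*(-1453)))*((3 - 1*200)/200 + 41632) = (-13647 + (46² + 1453))*((3 - 200)/200 + 41632) = (-13647 + (2116 + 1453))*((1/200)*(-197) + 41632) = (-13647 + 3569)*(-197/200 + 41632) = -10078*8326203/200 = -41955736917/100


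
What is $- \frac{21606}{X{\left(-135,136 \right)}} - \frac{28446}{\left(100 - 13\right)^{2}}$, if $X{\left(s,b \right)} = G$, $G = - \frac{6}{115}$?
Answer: $\frac{1044802663}{2523} \approx 4.1411 \cdot 10^{5}$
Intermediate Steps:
$G = - \frac{6}{115}$ ($G = \left(-6\right) \frac{1}{115} = - \frac{6}{115} \approx -0.052174$)
$X{\left(s,b \right)} = - \frac{6}{115}$
$- \frac{21606}{X{\left(-135,136 \right)}} - \frac{28446}{\left(100 - 13\right)^{2}} = - \frac{21606}{- \frac{6}{115}} - \frac{28446}{\left(100 - 13\right)^{2}} = \left(-21606\right) \left(- \frac{115}{6}\right) - \frac{28446}{87^{2}} = 414115 - \frac{28446}{7569} = 414115 - \frac{9482}{2523} = \frac{1044802663}{2523}$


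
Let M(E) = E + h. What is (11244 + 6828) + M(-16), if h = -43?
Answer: 18013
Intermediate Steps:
M(E) = -43 + E (M(E) = E - 43 = -43 + E)
(11244 + 6828) + M(-16) = (11244 + 6828) + (-43 - 16) = 18072 - 59 = 18013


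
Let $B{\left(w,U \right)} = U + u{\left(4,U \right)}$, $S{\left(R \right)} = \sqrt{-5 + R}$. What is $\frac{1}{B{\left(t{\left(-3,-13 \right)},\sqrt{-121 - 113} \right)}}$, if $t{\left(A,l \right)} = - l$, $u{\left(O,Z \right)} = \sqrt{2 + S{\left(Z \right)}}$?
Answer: $\frac{1}{\sqrt{2 + \sqrt{-5 + 3 i \sqrt{26}}} + 3 i \sqrt{26}} \approx 0.0084472 - 0.061213 i$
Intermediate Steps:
$u{\left(O,Z \right)} = \sqrt{2 + \sqrt{-5 + Z}}$
$B{\left(w,U \right)} = U + \sqrt{2 + \sqrt{-5 + U}}$
$\frac{1}{B{\left(t{\left(-3,-13 \right)},\sqrt{-121 - 113} \right)}} = \frac{1}{\sqrt{-121 - 113} + \sqrt{2 + \sqrt{-5 + \sqrt{-121 - 113}}}} = \frac{1}{\sqrt{-234} + \sqrt{2 + \sqrt{-5 + \sqrt{-234}}}} = \frac{1}{3 i \sqrt{26} + \sqrt{2 + \sqrt{-5 + 3 i \sqrt{26}}}} = \frac{1}{\sqrt{2 + \sqrt{-5 + 3 i \sqrt{26}}} + 3 i \sqrt{26}}$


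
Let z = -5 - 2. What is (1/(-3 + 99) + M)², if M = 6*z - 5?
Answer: 20349121/9216 ≈ 2208.0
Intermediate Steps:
z = -7
M = -47 (M = 6*(-7) - 5 = -42 - 5 = -47)
(1/(-3 + 99) + M)² = (1/(-3 + 99) - 47)² = (1/96 - 47)² = (-4511/96)² = 20349121/9216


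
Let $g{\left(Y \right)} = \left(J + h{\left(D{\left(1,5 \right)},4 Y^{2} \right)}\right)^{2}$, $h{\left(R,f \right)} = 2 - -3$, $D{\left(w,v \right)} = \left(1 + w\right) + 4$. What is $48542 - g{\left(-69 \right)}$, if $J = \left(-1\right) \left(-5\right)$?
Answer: $48442$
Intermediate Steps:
$D{\left(w,v \right)} = 5 + w$
$h{\left(R,f \right)} = 5$ ($h{\left(R,f \right)} = 2 + 3 = 5$)
$J = 5$
$g{\left(Y \right)} = 100$ ($g{\left(Y \right)} = \left(5 + 5\right)^{2} = 10^{2} = 100$)
$48542 - g{\left(-69 \right)} = 48542 - 100 = 48442$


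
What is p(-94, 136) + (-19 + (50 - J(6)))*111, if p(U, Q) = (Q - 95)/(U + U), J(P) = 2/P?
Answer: 639911/188 ≈ 3403.8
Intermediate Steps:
p(U, Q) = (-95 + Q)/(2*U) (p(U, Q) = (-95 + Q)/((2*U)) = (-95 + Q)*(1/(2*U)) = (-95 + Q)/(2*U))
p(-94, 136) + (-19 + (50 - J(6)))*111 = (½)*(-95 + 136)/(-94) + (-19 + (50 - 2/6))*111 = (½)*(-1/94)*41 + (-19 + (50 - 2/6))*111 = -41/188 + (-19 + (50 - 1*⅓))*111 = -41/188 + (-19 + (50 - ⅓))*111 = -41/188 + (-19 + 149/3)*111 = -41/188 + (92/3)*111 = -41/188 + 3404 = 639911/188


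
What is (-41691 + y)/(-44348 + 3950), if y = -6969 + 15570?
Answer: 5515/6733 ≈ 0.81910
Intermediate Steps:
y = 8601
(-41691 + y)/(-44348 + 3950) = (-41691 + 8601)/(-44348 + 3950) = -33090/(-40398) = -33090*(-1/40398) = 5515/6733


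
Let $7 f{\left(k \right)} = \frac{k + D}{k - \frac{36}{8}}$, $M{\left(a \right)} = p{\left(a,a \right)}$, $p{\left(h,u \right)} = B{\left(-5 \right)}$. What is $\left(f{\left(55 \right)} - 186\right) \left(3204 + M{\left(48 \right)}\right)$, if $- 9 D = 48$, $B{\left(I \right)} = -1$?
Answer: $- \frac{1262648224}{2121} \approx -5.9531 \cdot 10^{5}$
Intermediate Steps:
$p{\left(h,u \right)} = -1$
$M{\left(a \right)} = -1$
$D = - \frac{16}{3}$ ($D = \left(- \frac{1}{9}\right) 48 = - \frac{16}{3} \approx -5.3333$)
$f{\left(k \right)} = \frac{- \frac{16}{3} + k}{7 \left(- \frac{9}{2} + k\right)}$ ($f{\left(k \right)} = \frac{\left(k - \frac{16}{3}\right) \frac{1}{k - \frac{36}{8}}}{7} = \frac{\left(- \frac{16}{3} + k\right) \frac{1}{k - \frac{9}{2}}}{7} = \frac{\left(- \frac{16}{3} + k\right) \frac{1}{- \frac{9}{2} + k}}{7} = \frac{\frac{1}{- \frac{9}{2} + k} \left(- \frac{16}{3} + k\right)}{7} = \frac{- \frac{16}{3} + k}{7 \left(- \frac{9}{2} + k\right)}$)
$\left(f{\left(55 \right)} - 186\right) \left(3204 + M{\left(48 \right)}\right) = \left(\frac{2 \left(-16 + 3 \cdot 55\right)}{21 \left(-9 + 2 \cdot 55\right)} - 186\right) \left(3204 - 1\right) = \left(\frac{2 \left(-16 + 165\right)}{21 \left(-9 + 110\right)} - 186\right) 3203 = \left(\frac{2}{21} \cdot \frac{1}{101} \cdot 149 - 186\right) 3203 = \left(\frac{298}{2121} - 186\right) 3203 = \left(- \frac{394208}{2121}\right) 3203 = - \frac{1262648224}{2121}$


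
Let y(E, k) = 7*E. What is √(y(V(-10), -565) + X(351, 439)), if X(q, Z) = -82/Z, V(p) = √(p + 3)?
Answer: √(-35998 + 1349047*I*√7)/439 ≈ 3.0277 + 3.0584*I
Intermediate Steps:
V(p) = √(3 + p)
√(y(V(-10), -565) + X(351, 439)) = √(7*√(3 - 10) - 82/439) = √(7*√(-7) - 82*1/439) = √(7*(I*√7) - 82/439) = √(7*I*√7 - 82/439) = √(-82/439 + 7*I*√7)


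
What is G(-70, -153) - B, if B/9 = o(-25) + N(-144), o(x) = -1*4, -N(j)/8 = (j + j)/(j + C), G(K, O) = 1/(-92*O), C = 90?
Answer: 5911921/14076 ≈ 420.00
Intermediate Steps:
G(K, O) = -1/(92*O)
N(j) = -16*j/(90 + j) (N(j) = -8*(j + j)/(j + 90) = -8*2*j/(90 + j) = -16*j/(90 + j))
o(x) = -4
B = -420 (B = 9*(-4 - 16*(-144)/(90 - 144)) = 9*(-4 - 16*(-144)/(-54)) = 9*(-4 - 16*(-144)*(-1/54)) = 9*(-4 - 128/3) = 9*(-140/3) = -420)
G(-70, -153) - B = -1/92/(-153) - 1*(-420) = -1/92*(-1/153) + 420 = 1/14076 + 420 = 5911921/14076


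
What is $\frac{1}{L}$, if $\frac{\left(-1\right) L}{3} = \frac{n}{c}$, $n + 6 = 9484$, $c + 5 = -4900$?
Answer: $\frac{1635}{9478} \approx 0.1725$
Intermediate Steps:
$c = -4905$ ($c = -5 - 4900 = -4905$)
$n = 9478$ ($n = -6 + 9484 = 9478$)
$L = \frac{9478}{1635}$ ($L = - 3 \frac{9478}{-4905} = - 3 \cdot 9478 \left(- \frac{1}{4905}\right) = \left(-3\right) \left(- \frac{9478}{4905}\right) = \frac{9478}{1635} \approx 5.7969$)
$\frac{1}{L} = \frac{1}{\frac{9478}{1635}} = \frac{1635}{9478}$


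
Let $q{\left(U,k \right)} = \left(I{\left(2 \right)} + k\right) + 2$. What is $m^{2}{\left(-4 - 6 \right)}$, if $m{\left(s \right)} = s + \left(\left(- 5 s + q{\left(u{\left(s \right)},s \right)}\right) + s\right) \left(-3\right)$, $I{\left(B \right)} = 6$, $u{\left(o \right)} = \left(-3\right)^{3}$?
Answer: $15376$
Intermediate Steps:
$u{\left(o \right)} = -27$
$q{\left(U,k \right)} = 8 + k$ ($q{\left(U,k \right)} = \left(6 + k\right) + 2 = 8 + k$)
$m{\left(s \right)} = -24 + 10 s$ ($m{\left(s \right)} = s + \left(\left(- 5 s + \left(8 + s\right)\right) + s\right) \left(-3\right) = s + \left(\left(8 - 4 s\right) + s\right) \left(-3\right) = s + \left(8 - 3 s\right) \left(-3\right) = s + \left(-24 + 9 s\right) = -24 + 10 s$)
$m^{2}{\left(-4 - 6 \right)} = \left(-24 + 10 \left(-4 - 6\right)\right)^{2} = \left(-24 + 10 \left(-10\right)\right)^{2} = \left(-24 - 100\right)^{2} = \left(-124\right)^{2} = 15376$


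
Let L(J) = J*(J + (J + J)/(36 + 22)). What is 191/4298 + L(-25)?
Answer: 80593039/124642 ≈ 646.60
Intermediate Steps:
L(J) = 30*J**2/29 (L(J) = J*(J + (2*J)/58) = J*(J + (2*J)*(1/58)) = J*(J + J/29) = J*(30*J/29) = 30*J**2/29)
191/4298 + L(-25) = 191/4298 + (30/29)*(-25)**2 = 191*(1/4298) + (30/29)*625 = 191/4298 + 18750/29 = 80593039/124642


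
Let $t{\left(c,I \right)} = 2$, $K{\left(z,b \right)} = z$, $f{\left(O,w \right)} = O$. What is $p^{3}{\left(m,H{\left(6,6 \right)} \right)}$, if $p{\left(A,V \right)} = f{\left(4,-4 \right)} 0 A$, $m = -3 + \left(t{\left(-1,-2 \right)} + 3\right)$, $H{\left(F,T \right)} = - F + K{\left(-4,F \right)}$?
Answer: $0$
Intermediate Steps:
$H{\left(F,T \right)} = -4 - F$ ($H{\left(F,T \right)} = - F - 4 = -4 - F$)
$m = 2$ ($m = -3 + \left(2 + 3\right) = -3 + 5 = 2$)
$p{\left(A,V \right)} = 0$ ($p{\left(A,V \right)} = 4 \cdot 0 A = 4 \cdot 0 = 0$)
$p^{3}{\left(m,H{\left(6,6 \right)} \right)} = 0^{3} = 0$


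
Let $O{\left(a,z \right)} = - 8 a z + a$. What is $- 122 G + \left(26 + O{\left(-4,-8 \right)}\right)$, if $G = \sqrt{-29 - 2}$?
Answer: $-234 - 122 i \sqrt{31} \approx -234.0 - 679.27 i$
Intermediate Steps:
$O{\left(a,z \right)} = a - 8 a z$ ($O{\left(a,z \right)} = - 8 a z + a = a - 8 a z$)
$G = i \sqrt{31}$ ($G = \sqrt{-31} = i \sqrt{31} \approx 5.5678 i$)
$- 122 G + \left(26 + O{\left(-4,-8 \right)}\right) = - 122 i \sqrt{31} + \left(26 - 4 \left(1 - -64\right)\right) = - 122 i \sqrt{31} + \left(26 - 4 \left(1 + 64\right)\right) = - 122 i \sqrt{31} + \left(26 - 260\right) = - 122 i \sqrt{31} - 234 = -234 - 122 i \sqrt{31}$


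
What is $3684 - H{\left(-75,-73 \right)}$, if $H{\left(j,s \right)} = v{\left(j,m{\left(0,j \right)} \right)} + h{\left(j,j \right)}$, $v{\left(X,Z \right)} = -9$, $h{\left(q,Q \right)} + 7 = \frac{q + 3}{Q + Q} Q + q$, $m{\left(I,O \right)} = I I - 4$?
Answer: $3811$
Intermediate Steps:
$m{\left(I,O \right)} = -4 + I^{2}$ ($m{\left(I,O \right)} = I^{2} - 4 = -4 + I^{2}$)
$h{\left(q,Q \right)} = - \frac{11}{2} + \frac{3 q}{2}$ ($h{\left(q,Q \right)} = -7 + \left(\frac{q + 3}{Q + Q} Q + q\right) = -7 + \left(\frac{3 + q}{2 Q} Q + q\right) = -7 + \left(\left(\frac{3}{2} + \frac{q}{2}\right) + q\right) = -7 + \left(\frac{3}{2} + \frac{3 q}{2}\right) = - \frac{11}{2} + \frac{3 q}{2}$)
$H{\left(j,s \right)} = - \frac{29}{2} + \frac{3 j}{2}$ ($H{\left(j,s \right)} = -9 + \left(- \frac{11}{2} + \frac{3 j}{2}\right) = - \frac{29}{2} + \frac{3 j}{2}$)
$3684 - H{\left(-75,-73 \right)} = 3684 - \left(- \frac{29}{2} + \frac{3}{2} \left(-75\right)\right) = 3684 - \left(- \frac{29}{2} - \frac{225}{2}\right) = 3684 - -127 = 3684 + 127 = 3811$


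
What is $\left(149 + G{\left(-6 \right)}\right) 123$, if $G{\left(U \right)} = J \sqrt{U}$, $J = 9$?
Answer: $18327 + 1107 i \sqrt{6} \approx 18327.0 + 2711.6 i$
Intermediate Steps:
$G{\left(U \right)} = 9 \sqrt{U}$
$\left(149 + G{\left(-6 \right)}\right) 123 = \left(149 + 9 \sqrt{-6}\right) 123 = \left(149 + 9 i \sqrt{6}\right) 123 = 18327 + 1107 i \sqrt{6}$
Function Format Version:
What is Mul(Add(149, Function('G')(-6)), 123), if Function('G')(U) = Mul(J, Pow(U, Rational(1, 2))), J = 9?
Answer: Add(18327, Mul(1107, I, Pow(6, Rational(1, 2)))) ≈ Add(18327., Mul(2711.6, I))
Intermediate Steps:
Function('G')(U) = Mul(9, Pow(U, Rational(1, 2)))
Mul(Add(149, Function('G')(-6)), 123) = Mul(Add(149, Mul(9, Pow(-6, Rational(1, 2)))), 123) = Mul(Add(149, Mul(9, Mul(I, Pow(6, Rational(1, 2))))), 123) = Mul(Add(149, Mul(9, I, Pow(6, Rational(1, 2)))), 123) = Add(18327, Mul(1107, I, Pow(6, Rational(1, 2))))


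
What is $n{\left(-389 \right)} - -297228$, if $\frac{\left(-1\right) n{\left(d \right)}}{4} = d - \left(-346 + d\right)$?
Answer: $295844$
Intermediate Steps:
$n{\left(d \right)} = -1384$ ($n{\left(d \right)} = - 4 \left(d - \left(-346 + d\right)\right) = \left(-4\right) 346 = -1384$)
$n{\left(-389 \right)} - -297228 = -1384 - -297228 = -1384 + 297228 = 295844$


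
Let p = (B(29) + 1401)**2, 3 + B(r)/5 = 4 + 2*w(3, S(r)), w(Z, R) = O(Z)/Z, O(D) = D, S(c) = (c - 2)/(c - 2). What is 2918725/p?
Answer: 2918725/2005056 ≈ 1.4557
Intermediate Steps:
S(c) = 1 (S(c) = (-2 + c)/(-2 + c) = 1)
w(Z, R) = 1 (w(Z, R) = Z/Z = 1)
B(r) = 15 (B(r) = -15 + 5*(4 + 2*1) = -15 + 5*(4 + 2) = -15 + 5*6 = -15 + 30 = 15)
p = 2005056 (p = (15 + 1401)**2 = 1416**2 = 2005056)
2918725/p = 2918725/2005056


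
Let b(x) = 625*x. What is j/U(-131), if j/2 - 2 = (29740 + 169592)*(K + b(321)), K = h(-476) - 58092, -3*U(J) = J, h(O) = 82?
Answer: 170566399092/131 ≈ 1.3020e+9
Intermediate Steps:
U(J) = -J/3
K = -58010 (K = 82 - 58092 = -58010)
j = 56855466364 (j = 4 + 2*((29740 + 169592)*(-58010 + 625*321)) = 4 + 2*(199332*(-58010 + 200625)) = 4 + 2*(199332*142615) = 4 + 2*28427733180 = 4 + 56855466360 = 56855466364)
j/U(-131) = 56855466364/((-⅓*(-131))) = 56855466364/(131/3) = 56855466364*(3/131) = 170566399092/131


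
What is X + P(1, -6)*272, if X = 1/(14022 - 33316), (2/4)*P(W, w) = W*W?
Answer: 10495935/19294 ≈ 544.00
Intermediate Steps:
P(W, w) = 2*W² (P(W, w) = 2*(W*W) = 2*W²)
X = -1/19294 (X = 1/(-19294) = -1/19294 ≈ -5.1830e-5)
X + P(1, -6)*272 = -1/19294 + (2*1²)*272 = -1/19294 + (2*1)*272 = -1/19294 + 2*272 = -1/19294 + 544 = 10495935/19294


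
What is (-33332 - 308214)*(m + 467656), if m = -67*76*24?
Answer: -117986382608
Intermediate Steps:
m = -122208 (m = -5092*24 = -122208)
(-33332 - 308214)*(m + 467656) = (-33332 - 308214)*(-122208 + 467656) = -341546*345448 = -117986382608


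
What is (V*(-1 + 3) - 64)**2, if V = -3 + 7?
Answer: 3136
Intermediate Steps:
V = 4
(V*(-1 + 3) - 64)**2 = (4*(-1 + 3) - 64)**2 = (4*2 - 64)**2 = (8 - 64)**2 = (-56)**2 = 3136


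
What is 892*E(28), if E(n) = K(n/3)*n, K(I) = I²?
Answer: 19581184/9 ≈ 2.1757e+6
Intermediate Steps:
E(n) = n³/9 (E(n) = (n/3)²*n = (n²/9)*n = n³/9)
892*E(28) = 892*((⅑)*28³) = 892*((⅑)*21952) = 892*(21952/9) = 19581184/9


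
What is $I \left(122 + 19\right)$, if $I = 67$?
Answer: $9447$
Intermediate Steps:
$I \left(122 + 19\right) = 67 \left(122 + 19\right) = 67 \cdot 141 = 9447$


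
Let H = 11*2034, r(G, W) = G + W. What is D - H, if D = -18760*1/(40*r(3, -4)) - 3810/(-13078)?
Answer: -143234890/6539 ≈ -21905.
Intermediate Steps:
H = 22374
D = 3068696/6539 (D = -18760*1/(40*(3 - 4)) - 3810/(-13078) = -18760/(-1*4*10) - 3810*(-1/13078) = -18760/((-4*10)) + 1905/6539 = -18760/(-40) + 1905/6539 = -18760*(-1/40) + 1905/6539 = 469 + 1905/6539 = 3068696/6539 ≈ 469.29)
D - H = 3068696/6539 - 1*22374 = 3068696/6539 - 22374 = -143234890/6539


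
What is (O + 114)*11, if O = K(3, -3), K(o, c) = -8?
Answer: 1166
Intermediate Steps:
O = -8
(O + 114)*11 = (-8 + 114)*11 = 106*11 = 1166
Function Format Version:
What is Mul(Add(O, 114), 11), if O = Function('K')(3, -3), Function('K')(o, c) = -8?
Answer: 1166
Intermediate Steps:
O = -8
Mul(Add(O, 114), 11) = Mul(Add(-8, 114), 11) = Mul(106, 11) = 1166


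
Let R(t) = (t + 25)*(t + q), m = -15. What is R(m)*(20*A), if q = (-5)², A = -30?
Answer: -60000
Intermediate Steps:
q = 25
R(t) = (25 + t)² (R(t) = (t + 25)*(t + 25) = (25 + t)*(25 + t) = (25 + t)²)
R(m)*(20*A) = (625 + (-15)² + 50*(-15))*(20*(-30)) = (625 + 225 - 750)*(-600) = 100*(-600) = -60000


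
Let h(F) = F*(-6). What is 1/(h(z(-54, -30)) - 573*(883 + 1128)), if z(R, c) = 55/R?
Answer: -9/10370672 ≈ -8.6783e-7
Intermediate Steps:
h(F) = -6*F
1/(h(z(-54, -30)) - 573*(883 + 1128)) = 1/(-330/(-54) - 573*(883 + 1128)) = 1/(-330*(-1)/54 - 573*2011) = 1/(-6*(-55/54) - 1152303) = 1/(55/9 - 1152303) = 1/(-10370672/9) = -9/10370672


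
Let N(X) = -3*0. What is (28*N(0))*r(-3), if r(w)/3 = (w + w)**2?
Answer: 0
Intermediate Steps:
N(X) = 0
r(w) = 12*w**2 (r(w) = 3*(w + w)**2 = 3*(2*w)**2 = 3*(4*w**2) = 12*w**2)
(28*N(0))*r(-3) = (28*0)*(12*(-3)**2) = 0*(12*9) = 0*108 = 0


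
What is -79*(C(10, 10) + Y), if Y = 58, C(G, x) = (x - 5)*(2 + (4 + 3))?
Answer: -8137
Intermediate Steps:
C(G, x) = -45 + 9*x (C(G, x) = (-5 + x)*(2 + 7) = (-5 + x)*9 = -45 + 9*x)
-79*(C(10, 10) + Y) = -79*((-45 + 9*10) + 58) = -79*((-45 + 90) + 58) = -79*(45 + 58) = -79*103 = -8137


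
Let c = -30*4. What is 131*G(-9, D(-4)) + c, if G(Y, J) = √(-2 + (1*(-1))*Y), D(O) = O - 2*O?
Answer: -120 + 131*√7 ≈ 226.59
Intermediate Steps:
D(O) = -O
G(Y, J) = √(-2 - Y)
c = -120
131*G(-9, D(-4)) + c = 131*√(-2 - 1*(-9)) - 120 = 131*√(-2 + 9) - 120 = 131*√7 - 120 = -120 + 131*√7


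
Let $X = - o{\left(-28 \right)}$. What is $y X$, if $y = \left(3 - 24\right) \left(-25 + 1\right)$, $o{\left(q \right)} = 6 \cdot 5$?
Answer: $-15120$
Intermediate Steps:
$o{\left(q \right)} = 30$
$y = 504$ ($y = \left(-21\right) \left(-24\right) = 504$)
$X = -30$ ($X = \left(-1\right) 30 = -30$)
$y X = 504 \left(-30\right) = -15120$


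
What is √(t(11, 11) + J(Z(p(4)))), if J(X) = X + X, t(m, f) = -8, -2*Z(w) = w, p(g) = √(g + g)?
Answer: √(-8 - 2*√2) ≈ 3.2907*I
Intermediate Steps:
p(g) = √2*√g (p(g) = √(2*g) = √2*√g)
Z(w) = -w/2
J(X) = 2*X
√(t(11, 11) + J(Z(p(4)))) = √(-8 + 2*(-√2*√4/2)) = √(-8 + 2*(-√2*2/2)) = √(-8 + 2*(-√2)) = √(-8 - 2*√2)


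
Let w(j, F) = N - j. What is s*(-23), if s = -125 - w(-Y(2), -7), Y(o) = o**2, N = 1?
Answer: 2990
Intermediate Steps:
w(j, F) = 1 - j
s = -130 (s = -125 - (1 - (-1)*2**2) = -125 - (1 - (-1)*4) = -125 - (1 - 1*(-4)) = -125 - (1 + 4) = -125 - 1*5 = -125 - 5 = -130)
s*(-23) = -130*(-23) = 2990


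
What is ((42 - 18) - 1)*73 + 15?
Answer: 1694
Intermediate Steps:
((42 - 18) - 1)*73 + 15 = (24 - 1)*73 + 15 = 23*73 + 15 = 1679 + 15 = 1694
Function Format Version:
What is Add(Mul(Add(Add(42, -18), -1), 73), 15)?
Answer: 1694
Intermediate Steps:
Add(Mul(Add(Add(42, -18), -1), 73), 15) = Add(Mul(Add(24, -1), 73), 15) = Add(Mul(23, 73), 15) = Add(1679, 15) = 1694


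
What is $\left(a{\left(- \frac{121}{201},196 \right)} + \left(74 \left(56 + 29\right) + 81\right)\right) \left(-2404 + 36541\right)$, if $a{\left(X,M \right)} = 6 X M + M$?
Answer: $\frac{13400718309}{67} \approx 2.0001 \cdot 10^{8}$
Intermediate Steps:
$a{\left(X,M \right)} = M + 6 M X$ ($a{\left(X,M \right)} = 6 M X + M = M + 6 M X$)
$\left(a{\left(- \frac{121}{201},196 \right)} + \left(74 \left(56 + 29\right) + 81\right)\right) \left(-2404 + 36541\right) = \left(196 \left(1 + 6 \left(- \frac{121}{201}\right)\right) + \left(74 \left(56 + 29\right) + 81\right)\right) \left(-2404 + 36541\right) = \left(196 \left(1 + 6 \left(\left(-121\right) \frac{1}{201}\right)\right) + \left(74 \cdot 85 + 81\right)\right) 34137 = \left(196 \left(1 + 6 \left(- \frac{121}{201}\right)\right) + \left(6290 + 81\right)\right) 34137 = \left(196 \left(1 - \frac{242}{67}\right) + 6371\right) 34137 = \left(196 \left(- \frac{175}{67}\right) + 6371\right) 34137 = \left(- \frac{34300}{67} + 6371\right) 34137 = \frac{392557}{67} \cdot 34137 = \frac{13400718309}{67}$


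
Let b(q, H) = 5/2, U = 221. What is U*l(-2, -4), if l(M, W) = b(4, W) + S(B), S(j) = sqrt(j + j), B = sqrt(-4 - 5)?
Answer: 1105/2 + 221*sqrt(6)*sqrt(I) ≈ 935.28 + 382.78*I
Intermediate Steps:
b(q, H) = 5/2 (b(q, H) = 5*(1/2) = 5/2)
B = 3*I (B = sqrt(-9) = 3*I ≈ 3.0*I)
S(j) = sqrt(2)*sqrt(j) (S(j) = sqrt(2*j) = sqrt(2)*sqrt(j))
l(M, W) = 5/2 + sqrt(6)*sqrt(I) (l(M, W) = 5/2 + sqrt(2)*sqrt(3*I) = 5/2 + sqrt(2)*(sqrt(3)*sqrt(I)) = 5/2 + sqrt(6)*sqrt(I))
U*l(-2, -4) = 221*(5/2 + sqrt(6)*sqrt(I)) = 1105/2 + 221*sqrt(6)*sqrt(I)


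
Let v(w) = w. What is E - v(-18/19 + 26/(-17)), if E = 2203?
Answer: 712369/323 ≈ 2205.5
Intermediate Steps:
E - v(-18/19 + 26/(-17)) = 2203 - (-18/19 + 26/(-17)) = 2203 - (-18*1/19 + 26*(-1/17)) = 2203 - (-18/19 - 26/17) = 2203 - 1*(-800/323) = 2203 + 800/323 = 712369/323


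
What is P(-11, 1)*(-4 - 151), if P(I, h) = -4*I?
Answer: -6820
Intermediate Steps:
P(-11, 1)*(-4 - 151) = (-4*(-11))*(-4 - 151) = 44*(-155) = -6820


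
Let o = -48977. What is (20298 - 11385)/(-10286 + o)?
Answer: -8913/59263 ≈ -0.15040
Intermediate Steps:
(20298 - 11385)/(-10286 + o) = (20298 - 11385)/(-10286 - 48977) = 8913/(-59263) = 8913*(-1/59263) = -8913/59263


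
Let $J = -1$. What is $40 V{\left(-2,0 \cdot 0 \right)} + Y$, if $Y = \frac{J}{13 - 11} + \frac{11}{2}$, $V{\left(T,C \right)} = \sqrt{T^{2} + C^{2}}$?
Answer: $85$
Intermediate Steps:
$V{\left(T,C \right)} = \sqrt{C^{2} + T^{2}}$
$Y = 5$ ($Y = - \frac{1}{13 - 11} + \frac{11}{2} = - \frac{1}{13 - 11} + 11 \cdot \frac{1}{2} = - \frac{1}{2} + \frac{11}{2} = 5$)
$40 V{\left(-2,0 \cdot 0 \right)} + Y = 40 \sqrt{\left(0 \cdot 0\right)^{2} + \left(-2\right)^{2}} + 5 = 40 \sqrt{0^{2} + 4} + 5 = 40 \sqrt{0 + 4} + 5 = 40 \sqrt{4} + 5 = 40 \cdot 2 + 5 = 80 + 5 = 85$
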